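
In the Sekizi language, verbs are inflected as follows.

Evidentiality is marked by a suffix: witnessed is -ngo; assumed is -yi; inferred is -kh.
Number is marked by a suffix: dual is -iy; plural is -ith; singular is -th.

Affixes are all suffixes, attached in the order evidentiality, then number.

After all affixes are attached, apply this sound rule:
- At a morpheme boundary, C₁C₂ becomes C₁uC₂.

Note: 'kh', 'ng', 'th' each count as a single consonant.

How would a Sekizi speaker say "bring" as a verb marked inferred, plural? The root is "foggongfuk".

Attach evidentiality inferred -kh → foggongfukkh.
Attach number plural -ith → foggongfukkhith.
Apply epenthesis: foggongfukkhith → foggongfukukhith.

foggongfukukhith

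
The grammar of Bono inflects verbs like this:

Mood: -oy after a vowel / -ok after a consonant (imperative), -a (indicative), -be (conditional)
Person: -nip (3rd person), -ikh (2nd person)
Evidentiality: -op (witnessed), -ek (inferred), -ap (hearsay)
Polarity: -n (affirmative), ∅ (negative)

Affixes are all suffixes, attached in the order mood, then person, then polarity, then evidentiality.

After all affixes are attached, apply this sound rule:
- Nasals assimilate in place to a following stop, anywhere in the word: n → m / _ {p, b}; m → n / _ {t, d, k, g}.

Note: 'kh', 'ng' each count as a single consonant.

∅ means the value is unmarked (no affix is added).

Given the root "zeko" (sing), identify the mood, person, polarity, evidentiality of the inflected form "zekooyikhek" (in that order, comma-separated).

Segment: zeko-oy-ikh-ek.
mood: -oy/ok → imperative.
person: -ikh → 2nd person.
polarity: ∅ → negative.
evidentiality: -ek → inferred.

imperative, 2nd person, negative, inferred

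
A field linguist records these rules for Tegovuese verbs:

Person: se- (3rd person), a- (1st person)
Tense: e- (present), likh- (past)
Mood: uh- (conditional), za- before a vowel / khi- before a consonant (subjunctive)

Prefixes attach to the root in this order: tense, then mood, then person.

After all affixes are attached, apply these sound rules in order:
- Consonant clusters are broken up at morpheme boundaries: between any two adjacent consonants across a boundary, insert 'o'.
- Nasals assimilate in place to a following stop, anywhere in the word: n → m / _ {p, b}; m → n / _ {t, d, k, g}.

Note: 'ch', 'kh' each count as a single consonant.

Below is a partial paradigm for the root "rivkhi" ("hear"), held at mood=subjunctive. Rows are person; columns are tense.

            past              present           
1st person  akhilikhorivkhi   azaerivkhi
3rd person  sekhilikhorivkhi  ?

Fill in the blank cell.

sezaerivkhi

Attach tense present e- → erivkhi.
Attach mood subjunctive za- (before vowel 'e') → zaerivkhi.
Attach person 3rd person se- → sezaerivkhi.
Epenthesis: no change.
Nasal assimilation: no change.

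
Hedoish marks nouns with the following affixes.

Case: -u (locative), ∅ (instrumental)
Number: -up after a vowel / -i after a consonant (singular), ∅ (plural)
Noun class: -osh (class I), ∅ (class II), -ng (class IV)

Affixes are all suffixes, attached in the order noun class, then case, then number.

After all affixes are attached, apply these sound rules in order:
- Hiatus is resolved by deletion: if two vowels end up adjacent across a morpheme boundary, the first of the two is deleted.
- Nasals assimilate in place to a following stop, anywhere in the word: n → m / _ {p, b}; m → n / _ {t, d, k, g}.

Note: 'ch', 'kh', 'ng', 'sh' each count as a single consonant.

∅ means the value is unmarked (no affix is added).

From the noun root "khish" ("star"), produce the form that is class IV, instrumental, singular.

khishngi

Attach noun class class IV -ng → khishng.
case = instrumental: zero marking, form stays khishng.
Attach number singular -i (after consonant 'ng') → khishngi.
Vowel deletion: no change.
Nasal assimilation: no change.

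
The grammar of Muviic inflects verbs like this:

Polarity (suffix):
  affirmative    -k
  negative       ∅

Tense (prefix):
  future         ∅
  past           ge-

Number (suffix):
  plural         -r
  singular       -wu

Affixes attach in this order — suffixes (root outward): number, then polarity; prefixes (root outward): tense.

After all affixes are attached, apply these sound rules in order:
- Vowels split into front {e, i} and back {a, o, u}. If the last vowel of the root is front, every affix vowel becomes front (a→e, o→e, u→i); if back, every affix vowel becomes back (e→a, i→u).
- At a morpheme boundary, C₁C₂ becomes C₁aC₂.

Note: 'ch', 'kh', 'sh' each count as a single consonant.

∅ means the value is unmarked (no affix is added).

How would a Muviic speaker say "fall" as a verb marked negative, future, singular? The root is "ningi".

ningiwi

Attach number singular -wu → ningiwu.
polarity = negative: zero marking, form stays ningiwu.
tense = future: zero marking, form stays ningiwu.
Apply vowel harmony: ningiwu → ningiwi.
Epenthesis: no change.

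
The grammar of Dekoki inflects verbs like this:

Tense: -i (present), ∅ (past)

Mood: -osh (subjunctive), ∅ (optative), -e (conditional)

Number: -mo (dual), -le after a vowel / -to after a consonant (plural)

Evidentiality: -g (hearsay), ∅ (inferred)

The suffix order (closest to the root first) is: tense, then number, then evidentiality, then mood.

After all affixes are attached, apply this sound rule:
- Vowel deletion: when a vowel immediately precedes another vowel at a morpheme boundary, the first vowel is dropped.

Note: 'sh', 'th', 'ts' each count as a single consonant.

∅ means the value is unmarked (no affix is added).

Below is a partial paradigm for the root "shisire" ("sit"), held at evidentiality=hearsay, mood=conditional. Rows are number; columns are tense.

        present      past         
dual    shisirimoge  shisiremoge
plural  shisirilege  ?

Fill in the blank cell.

tense = past: zero marking, form stays shisire.
Attach number plural -le (after vowel 'e') → shisirele.
Attach evidentiality hearsay -g → shisireleg.
Attach mood conditional -e → shisirelege.
Vowel deletion: no change.

shisirelege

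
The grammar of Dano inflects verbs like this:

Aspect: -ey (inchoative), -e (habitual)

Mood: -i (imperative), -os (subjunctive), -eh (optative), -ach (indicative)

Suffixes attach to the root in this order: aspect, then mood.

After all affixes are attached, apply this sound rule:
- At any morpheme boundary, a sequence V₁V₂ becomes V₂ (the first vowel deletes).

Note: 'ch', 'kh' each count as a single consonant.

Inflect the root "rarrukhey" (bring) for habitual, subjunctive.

rarrukheyos

Attach aspect habitual -e → rarrukheye.
Attach mood subjunctive -os → rarrukheyeos.
Apply vowel deletion: rarrukheyeos → rarrukheyos.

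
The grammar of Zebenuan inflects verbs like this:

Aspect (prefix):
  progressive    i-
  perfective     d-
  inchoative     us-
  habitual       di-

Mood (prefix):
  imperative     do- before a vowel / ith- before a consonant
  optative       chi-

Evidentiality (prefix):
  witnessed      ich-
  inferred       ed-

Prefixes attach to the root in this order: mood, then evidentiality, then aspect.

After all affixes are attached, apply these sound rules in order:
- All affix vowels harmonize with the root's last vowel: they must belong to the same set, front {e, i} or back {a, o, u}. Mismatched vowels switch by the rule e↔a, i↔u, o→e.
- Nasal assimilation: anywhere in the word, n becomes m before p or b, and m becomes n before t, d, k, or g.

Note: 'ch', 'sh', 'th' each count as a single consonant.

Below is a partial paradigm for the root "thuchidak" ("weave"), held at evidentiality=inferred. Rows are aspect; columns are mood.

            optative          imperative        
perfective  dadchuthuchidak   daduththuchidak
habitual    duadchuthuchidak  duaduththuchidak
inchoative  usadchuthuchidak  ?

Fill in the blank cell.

usaduththuchidak

Attach mood imperative ith- (before consonant 'th') → iththuchidak.
Attach evidentiality inferred ed- → ediththuchidak.
Attach aspect inchoative us- → usediththuchidak.
Apply vowel harmony: usediththuchidak → usaduththuchidak.
Nasal assimilation: no change.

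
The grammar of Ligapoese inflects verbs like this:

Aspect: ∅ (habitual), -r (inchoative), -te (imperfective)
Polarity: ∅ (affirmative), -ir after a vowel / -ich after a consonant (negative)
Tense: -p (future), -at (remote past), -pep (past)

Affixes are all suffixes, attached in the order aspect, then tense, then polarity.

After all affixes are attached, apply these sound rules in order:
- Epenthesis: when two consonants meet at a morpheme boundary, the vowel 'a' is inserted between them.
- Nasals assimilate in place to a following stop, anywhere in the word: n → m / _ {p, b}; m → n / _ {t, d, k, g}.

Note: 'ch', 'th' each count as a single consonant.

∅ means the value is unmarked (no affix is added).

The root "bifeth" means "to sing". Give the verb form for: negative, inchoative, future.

bifetharapich

Attach aspect inchoative -r → bifethr.
Attach tense future -p → bifethrp.
Attach polarity negative -ich (after consonant 'p') → bifethrpich.
Apply epenthesis: bifethrpich → bifetharapich.
Nasal assimilation: no change.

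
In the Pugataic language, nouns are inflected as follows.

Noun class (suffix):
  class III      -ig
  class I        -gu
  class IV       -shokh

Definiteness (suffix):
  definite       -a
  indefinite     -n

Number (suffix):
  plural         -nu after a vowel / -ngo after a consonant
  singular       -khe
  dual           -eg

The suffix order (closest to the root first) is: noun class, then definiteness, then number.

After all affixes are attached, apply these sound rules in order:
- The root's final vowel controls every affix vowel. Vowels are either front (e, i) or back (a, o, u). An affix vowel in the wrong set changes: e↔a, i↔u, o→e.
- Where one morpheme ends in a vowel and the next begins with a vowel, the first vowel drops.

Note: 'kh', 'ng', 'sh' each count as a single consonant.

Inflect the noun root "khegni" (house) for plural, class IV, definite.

khegnishekheni

Attach noun class class IV -shokh → khegnishokh.
Attach definiteness definite -a → khegnishokha.
Attach number plural -nu (after vowel 'a') → khegnishokhanu.
Apply vowel harmony: khegnishokhanu → khegnishekheni.
Vowel deletion: no change.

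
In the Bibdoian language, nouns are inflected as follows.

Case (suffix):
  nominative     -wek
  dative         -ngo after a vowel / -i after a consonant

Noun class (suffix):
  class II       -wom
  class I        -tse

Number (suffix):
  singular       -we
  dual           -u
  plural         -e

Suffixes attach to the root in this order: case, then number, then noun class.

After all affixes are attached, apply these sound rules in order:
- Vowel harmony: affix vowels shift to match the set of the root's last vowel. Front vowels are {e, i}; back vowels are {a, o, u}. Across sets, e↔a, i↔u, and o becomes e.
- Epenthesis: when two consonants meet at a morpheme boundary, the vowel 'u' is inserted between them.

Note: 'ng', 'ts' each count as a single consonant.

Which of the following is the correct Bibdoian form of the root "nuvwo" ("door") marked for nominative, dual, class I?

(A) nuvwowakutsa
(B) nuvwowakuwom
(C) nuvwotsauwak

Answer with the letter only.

Attach case nominative -wek → nuvwowek.
Attach number dual -u → nuvwoweku.
Attach noun class class I -tse → nuvwowekutse.
Apply vowel harmony: nuvwowekutse → nuvwowakutsa.
Epenthesis: no change.
So the correct form is nuvwowakutsa, option (A).
(C) nuvwotsauwak is wrong: it has the affixes in the wrong order.
(B) nuvwowakuwom is wrong: it uses class II instead of class I for noun class.

A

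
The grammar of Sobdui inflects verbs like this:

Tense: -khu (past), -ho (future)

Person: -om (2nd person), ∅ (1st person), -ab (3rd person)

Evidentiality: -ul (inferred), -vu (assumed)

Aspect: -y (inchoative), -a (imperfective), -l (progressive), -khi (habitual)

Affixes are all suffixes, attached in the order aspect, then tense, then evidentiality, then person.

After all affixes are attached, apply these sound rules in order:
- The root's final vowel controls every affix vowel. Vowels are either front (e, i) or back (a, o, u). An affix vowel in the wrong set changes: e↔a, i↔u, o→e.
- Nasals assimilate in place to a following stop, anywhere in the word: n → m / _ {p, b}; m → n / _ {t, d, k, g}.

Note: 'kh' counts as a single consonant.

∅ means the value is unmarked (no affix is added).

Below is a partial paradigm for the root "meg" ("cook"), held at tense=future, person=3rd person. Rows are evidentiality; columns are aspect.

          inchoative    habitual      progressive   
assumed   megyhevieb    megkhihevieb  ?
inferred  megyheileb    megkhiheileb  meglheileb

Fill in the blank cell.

Attach aspect progressive -l → megl.
Attach tense future -ho → meglho.
Attach evidentiality assumed -vu → meglhovu.
Attach person 3rd person -ab → meglhovuab.
Apply vowel harmony: meglhovuab → meglhevieb.
Nasal assimilation: no change.

meglhevieb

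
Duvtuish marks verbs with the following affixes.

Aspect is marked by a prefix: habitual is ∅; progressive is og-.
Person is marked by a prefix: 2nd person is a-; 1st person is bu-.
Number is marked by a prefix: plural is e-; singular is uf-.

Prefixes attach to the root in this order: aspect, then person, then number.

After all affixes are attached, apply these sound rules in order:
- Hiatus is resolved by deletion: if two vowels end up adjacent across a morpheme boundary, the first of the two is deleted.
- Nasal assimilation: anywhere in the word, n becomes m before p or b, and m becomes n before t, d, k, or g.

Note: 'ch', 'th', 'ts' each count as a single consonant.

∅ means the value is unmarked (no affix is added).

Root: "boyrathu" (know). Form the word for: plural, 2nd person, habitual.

aboyrathu

aspect = habitual: zero marking, form stays boyrathu.
Attach person 2nd person a- → aboyrathu.
Attach number plural e- → eaboyrathu.
Apply vowel deletion: eaboyrathu → aboyrathu.
Nasal assimilation: no change.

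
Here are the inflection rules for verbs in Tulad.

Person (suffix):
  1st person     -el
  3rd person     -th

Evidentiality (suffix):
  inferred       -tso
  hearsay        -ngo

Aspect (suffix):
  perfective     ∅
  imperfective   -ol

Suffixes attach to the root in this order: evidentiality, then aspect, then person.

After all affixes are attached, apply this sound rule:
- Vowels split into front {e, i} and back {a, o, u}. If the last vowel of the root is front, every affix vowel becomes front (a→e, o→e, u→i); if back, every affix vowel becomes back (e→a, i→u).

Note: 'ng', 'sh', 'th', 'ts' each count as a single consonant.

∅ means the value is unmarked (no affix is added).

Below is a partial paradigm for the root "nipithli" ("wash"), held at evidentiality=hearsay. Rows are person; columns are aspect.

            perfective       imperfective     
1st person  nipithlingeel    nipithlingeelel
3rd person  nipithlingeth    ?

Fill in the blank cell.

nipithlingeelth

Attach evidentiality hearsay -ngo → nipithlingo.
Attach aspect imperfective -ol → nipithlingool.
Attach person 3rd person -th → nipithlingoolth.
Apply vowel harmony: nipithlingoolth → nipithlingeelth.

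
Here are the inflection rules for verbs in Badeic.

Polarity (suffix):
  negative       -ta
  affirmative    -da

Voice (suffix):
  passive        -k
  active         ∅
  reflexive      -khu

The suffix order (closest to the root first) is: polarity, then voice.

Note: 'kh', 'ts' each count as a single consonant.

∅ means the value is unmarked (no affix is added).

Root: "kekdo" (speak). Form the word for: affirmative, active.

kekdoda

Attach polarity affirmative -da → kekdoda.
voice = active: zero marking, form stays kekdoda.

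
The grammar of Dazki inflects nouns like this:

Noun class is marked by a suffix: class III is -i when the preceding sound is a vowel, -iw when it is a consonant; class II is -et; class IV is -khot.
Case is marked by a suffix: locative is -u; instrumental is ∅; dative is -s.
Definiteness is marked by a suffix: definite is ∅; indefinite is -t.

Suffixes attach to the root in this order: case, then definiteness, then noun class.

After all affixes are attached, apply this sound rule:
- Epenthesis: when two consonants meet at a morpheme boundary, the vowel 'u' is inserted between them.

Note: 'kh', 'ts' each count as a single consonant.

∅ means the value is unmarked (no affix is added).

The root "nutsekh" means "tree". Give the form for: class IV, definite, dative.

nutsekhusukhot

Attach case dative -s → nutsekhs.
definiteness = definite: zero marking, form stays nutsekhs.
Attach noun class class IV -khot → nutsekhskhot.
Apply epenthesis: nutsekhskhot → nutsekhusukhot.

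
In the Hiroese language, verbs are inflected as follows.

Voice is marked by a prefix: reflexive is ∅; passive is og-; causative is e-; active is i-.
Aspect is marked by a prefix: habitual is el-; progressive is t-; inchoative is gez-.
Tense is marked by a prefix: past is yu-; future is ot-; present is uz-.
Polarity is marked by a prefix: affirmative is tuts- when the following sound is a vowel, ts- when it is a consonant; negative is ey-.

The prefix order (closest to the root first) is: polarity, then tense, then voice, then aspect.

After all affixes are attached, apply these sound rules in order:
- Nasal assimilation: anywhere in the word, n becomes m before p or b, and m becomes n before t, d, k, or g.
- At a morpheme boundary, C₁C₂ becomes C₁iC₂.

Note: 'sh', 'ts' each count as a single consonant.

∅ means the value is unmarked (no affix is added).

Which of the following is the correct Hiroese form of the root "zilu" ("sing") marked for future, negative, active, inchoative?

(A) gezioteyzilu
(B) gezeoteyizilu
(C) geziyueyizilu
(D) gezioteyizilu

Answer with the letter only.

D

Attach polarity negative ey- → eyzilu.
Attach tense future ot- → oteyzilu.
Attach voice active i- → ioteyzilu.
Attach aspect inchoative gez- → gezioteyzilu.
Nasal assimilation: no change.
Apply epenthesis: gezioteyzilu → gezioteyizilu.
So the correct form is gezioteyizilu, option (D).
(B) gezeoteyizilu is wrong: it uses causative instead of active for voice.
(A) gezioteyzilu is wrong: it fails to apply the sound rule(s).
(C) geziyueyizilu is wrong: it uses past instead of future for tense.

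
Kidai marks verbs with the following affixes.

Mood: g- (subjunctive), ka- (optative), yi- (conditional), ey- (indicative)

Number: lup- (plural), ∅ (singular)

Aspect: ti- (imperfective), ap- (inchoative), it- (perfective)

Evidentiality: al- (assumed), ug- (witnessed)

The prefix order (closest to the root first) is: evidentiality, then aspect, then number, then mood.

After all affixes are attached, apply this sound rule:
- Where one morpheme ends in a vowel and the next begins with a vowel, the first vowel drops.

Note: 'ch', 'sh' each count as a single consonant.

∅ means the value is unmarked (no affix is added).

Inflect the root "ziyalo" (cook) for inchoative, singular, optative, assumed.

Attach evidentiality assumed al- → alziyalo.
Attach aspect inchoative ap- → apalziyalo.
number = singular: zero marking, form stays apalziyalo.
Attach mood optative ka- → kaapalziyalo.
Apply vowel deletion: kaapalziyalo → kapalziyalo.

kapalziyalo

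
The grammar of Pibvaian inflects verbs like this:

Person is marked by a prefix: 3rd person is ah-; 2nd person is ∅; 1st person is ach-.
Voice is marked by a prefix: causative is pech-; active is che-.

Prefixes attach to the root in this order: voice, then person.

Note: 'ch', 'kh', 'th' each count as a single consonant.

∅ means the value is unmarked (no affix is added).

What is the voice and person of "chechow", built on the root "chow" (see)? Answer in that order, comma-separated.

active, 2nd person

Segment: che-chow.
voice: che- → active.
person: ∅ → 2nd person.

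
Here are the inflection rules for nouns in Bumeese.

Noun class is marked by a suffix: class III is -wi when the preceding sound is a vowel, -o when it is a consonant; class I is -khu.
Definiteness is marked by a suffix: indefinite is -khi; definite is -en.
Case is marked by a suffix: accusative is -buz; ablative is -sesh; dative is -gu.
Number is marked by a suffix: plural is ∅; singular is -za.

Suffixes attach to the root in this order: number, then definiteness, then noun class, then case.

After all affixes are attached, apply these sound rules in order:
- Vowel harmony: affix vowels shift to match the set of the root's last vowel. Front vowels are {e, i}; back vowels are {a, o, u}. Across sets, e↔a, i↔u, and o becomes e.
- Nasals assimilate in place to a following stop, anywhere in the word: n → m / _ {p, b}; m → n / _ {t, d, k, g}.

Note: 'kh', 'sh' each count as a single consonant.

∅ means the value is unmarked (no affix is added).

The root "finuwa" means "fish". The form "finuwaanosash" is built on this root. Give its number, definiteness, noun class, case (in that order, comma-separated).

plural, definite, class III, ablative

Segment: finuwa-en-o-sesh.
number: ∅ → plural.
definiteness: -en → definite.
noun class: -wi/o → class III.
case: -sesh → ablative.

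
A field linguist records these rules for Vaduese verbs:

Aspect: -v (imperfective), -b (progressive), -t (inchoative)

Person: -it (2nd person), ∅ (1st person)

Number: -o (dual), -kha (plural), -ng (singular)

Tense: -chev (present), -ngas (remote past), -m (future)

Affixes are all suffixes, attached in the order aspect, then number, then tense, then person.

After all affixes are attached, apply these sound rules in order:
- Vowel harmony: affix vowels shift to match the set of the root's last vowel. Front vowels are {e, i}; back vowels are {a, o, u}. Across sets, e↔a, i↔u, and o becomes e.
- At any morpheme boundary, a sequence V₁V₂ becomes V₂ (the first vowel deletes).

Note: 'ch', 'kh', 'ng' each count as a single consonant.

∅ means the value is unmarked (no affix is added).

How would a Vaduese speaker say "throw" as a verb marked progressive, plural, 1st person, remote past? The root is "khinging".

khingingbkhenges

Attach aspect progressive -b → khingingb.
Attach number plural -kha → khingingbkha.
Attach tense remote past -ngas → khingingbkhangas.
person = 1st person: zero marking, form stays khingingbkhangas.
Apply vowel harmony: khingingbkhangas → khingingbkhenges.
Vowel deletion: no change.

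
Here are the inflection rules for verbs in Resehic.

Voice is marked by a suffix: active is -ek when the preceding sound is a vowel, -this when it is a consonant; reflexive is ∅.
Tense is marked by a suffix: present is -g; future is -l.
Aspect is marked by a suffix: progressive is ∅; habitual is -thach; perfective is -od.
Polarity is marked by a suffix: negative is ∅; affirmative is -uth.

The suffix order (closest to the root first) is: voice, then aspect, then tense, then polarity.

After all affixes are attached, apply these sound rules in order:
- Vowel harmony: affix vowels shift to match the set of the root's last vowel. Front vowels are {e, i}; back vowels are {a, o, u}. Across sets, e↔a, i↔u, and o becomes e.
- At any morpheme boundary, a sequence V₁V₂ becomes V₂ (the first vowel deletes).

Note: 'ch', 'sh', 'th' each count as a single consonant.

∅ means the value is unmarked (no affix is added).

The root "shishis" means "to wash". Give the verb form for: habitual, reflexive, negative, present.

shishisthechg

voice = reflexive: zero marking, form stays shishis.
Attach aspect habitual -thach → shishisthach.
Attach tense present -g → shishisthachg.
polarity = negative: zero marking, form stays shishisthachg.
Apply vowel harmony: shishisthachg → shishisthechg.
Vowel deletion: no change.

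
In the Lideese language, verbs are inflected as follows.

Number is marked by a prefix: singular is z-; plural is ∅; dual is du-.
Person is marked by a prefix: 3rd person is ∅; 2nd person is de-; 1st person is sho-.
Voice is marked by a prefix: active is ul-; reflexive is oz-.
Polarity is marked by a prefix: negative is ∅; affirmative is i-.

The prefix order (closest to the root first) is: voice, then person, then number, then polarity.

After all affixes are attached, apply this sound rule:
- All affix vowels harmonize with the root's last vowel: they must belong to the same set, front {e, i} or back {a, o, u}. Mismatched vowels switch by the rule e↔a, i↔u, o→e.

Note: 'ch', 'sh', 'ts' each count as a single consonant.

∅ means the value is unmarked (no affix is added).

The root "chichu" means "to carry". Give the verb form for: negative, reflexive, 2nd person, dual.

Attach voice reflexive oz- → ozchichu.
Attach person 2nd person de- → deozchichu.
Attach number dual du- → dudeozchichu.
polarity = negative: zero marking, form stays dudeozchichu.
Apply vowel harmony: dudeozchichu → dudaozchichu.

dudaozchichu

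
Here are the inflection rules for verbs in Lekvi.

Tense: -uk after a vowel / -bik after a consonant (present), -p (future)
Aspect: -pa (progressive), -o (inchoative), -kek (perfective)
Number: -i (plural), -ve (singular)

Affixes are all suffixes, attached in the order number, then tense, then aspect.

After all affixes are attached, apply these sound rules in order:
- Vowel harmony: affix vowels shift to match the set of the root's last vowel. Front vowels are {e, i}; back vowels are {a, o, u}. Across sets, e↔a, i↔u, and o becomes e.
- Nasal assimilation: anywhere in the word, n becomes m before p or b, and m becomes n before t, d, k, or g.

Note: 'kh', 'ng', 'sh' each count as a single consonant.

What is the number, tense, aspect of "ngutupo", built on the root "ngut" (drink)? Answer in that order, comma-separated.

plural, future, inchoative

Segment: ngut-i-p-o.
number: -i → plural.
tense: -p → future.
aspect: -o → inchoative.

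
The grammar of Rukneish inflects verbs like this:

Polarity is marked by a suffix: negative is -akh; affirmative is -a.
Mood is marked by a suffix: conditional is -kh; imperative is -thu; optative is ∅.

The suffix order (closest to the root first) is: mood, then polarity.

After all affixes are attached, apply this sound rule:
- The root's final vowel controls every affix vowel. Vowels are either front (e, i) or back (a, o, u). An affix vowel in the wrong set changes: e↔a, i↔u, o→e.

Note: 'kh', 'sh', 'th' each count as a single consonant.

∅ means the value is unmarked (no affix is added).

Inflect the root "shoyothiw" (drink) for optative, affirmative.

shoyothiwe

mood = optative: zero marking, form stays shoyothiw.
Attach polarity affirmative -a → shoyothiwa.
Apply vowel harmony: shoyothiwa → shoyothiwe.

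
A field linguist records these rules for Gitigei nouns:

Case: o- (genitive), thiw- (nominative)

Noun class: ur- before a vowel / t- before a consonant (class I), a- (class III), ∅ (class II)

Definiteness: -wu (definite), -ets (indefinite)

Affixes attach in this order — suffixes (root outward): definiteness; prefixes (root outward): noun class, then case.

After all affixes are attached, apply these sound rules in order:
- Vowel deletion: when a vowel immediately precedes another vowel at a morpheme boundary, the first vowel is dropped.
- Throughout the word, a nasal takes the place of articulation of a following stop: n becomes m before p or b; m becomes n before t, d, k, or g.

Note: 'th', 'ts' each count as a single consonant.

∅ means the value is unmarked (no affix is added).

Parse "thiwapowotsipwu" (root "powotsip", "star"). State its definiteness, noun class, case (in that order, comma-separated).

definite, class III, nominative

Segment: thiw-a-powotsip-wu.
definiteness: -wu → definite.
noun class: a- → class III.
case: thiw- → nominative.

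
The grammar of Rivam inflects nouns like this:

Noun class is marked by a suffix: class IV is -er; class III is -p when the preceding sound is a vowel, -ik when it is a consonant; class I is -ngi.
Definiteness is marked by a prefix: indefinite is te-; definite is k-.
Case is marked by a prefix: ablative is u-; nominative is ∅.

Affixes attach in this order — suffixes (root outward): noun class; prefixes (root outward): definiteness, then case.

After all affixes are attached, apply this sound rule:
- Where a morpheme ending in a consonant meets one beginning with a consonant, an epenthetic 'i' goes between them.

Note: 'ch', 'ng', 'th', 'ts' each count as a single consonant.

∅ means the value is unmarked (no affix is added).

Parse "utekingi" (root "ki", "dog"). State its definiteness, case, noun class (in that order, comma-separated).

Segment: u-te-ki-ngi.
definiteness: te- → indefinite.
case: u- → ablative.
noun class: -ngi → class I.

indefinite, ablative, class I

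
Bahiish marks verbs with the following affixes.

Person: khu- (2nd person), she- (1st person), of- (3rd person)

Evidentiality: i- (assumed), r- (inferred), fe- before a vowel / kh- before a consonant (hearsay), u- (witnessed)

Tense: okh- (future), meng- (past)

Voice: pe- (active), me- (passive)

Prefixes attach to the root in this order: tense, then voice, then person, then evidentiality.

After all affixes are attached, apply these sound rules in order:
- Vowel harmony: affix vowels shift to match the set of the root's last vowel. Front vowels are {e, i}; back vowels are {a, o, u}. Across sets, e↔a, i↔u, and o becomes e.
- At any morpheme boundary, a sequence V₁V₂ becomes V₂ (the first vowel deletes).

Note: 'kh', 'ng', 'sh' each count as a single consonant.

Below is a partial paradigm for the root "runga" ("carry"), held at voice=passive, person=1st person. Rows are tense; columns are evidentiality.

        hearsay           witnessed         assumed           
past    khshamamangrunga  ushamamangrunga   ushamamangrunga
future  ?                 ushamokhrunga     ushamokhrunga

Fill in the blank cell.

khshamokhrunga

Attach tense future okh- → okhrunga.
Attach voice passive me- → meokhrunga.
Attach person 1st person she- → shemeokhrunga.
Attach evidentiality hearsay kh- (before consonant 'sh') → khshemeokhrunga.
Apply vowel harmony: khshemeokhrunga → khshamaokhrunga.
Apply vowel deletion: khshamaokhrunga → khshamokhrunga.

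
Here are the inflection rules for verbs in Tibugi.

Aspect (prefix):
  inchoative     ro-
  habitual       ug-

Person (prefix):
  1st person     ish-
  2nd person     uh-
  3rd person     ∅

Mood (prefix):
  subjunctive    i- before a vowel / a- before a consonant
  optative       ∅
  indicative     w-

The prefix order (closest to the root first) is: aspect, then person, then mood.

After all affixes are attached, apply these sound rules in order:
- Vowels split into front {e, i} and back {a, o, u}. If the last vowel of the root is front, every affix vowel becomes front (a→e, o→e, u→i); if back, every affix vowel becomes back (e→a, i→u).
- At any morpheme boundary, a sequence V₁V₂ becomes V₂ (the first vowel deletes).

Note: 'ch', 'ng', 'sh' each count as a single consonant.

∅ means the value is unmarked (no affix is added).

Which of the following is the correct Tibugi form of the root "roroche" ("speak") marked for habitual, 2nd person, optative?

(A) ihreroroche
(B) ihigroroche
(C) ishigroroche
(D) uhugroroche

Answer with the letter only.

B

Attach aspect habitual ug- → ugroroche.
Attach person 2nd person uh- → uhugroroche.
mood = optative: zero marking, form stays uhugroroche.
Apply vowel harmony: uhugroroche → ihigroroche.
Vowel deletion: no change.
So the correct form is ihigroroche, option (B).
(C) ishigroroche is wrong: it uses 1st person instead of 2nd person for person.
(D) uhugroroche is wrong: it fails to apply the sound rule(s).
(A) ihreroroche is wrong: it uses inchoative instead of habitual for aspect.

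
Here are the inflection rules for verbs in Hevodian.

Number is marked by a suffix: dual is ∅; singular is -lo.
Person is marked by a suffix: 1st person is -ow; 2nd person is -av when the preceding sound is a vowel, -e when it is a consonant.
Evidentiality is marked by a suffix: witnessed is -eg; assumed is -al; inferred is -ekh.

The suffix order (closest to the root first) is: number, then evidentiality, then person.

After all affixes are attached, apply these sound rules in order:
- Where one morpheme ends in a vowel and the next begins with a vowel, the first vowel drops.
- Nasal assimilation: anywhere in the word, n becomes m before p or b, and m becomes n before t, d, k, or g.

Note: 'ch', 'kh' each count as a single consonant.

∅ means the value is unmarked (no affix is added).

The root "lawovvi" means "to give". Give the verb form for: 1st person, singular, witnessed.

lawovvilegow

Attach number singular -lo → lawovvilo.
Attach evidentiality witnessed -eg → lawovviloeg.
Attach person 1st person -ow → lawovviloegow.
Apply vowel deletion: lawovviloegow → lawovvilegow.
Nasal assimilation: no change.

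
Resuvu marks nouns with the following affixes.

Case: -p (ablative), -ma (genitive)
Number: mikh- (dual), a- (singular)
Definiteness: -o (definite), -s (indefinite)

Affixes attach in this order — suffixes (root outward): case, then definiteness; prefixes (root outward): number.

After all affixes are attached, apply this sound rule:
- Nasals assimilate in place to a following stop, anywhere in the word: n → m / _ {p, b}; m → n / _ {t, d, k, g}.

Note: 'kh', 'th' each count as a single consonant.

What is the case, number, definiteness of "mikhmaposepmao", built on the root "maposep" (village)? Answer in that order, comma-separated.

Segment: mikh-maposep-ma-o.
case: -ma → genitive.
number: mikh- → dual.
definiteness: -o → definite.

genitive, dual, definite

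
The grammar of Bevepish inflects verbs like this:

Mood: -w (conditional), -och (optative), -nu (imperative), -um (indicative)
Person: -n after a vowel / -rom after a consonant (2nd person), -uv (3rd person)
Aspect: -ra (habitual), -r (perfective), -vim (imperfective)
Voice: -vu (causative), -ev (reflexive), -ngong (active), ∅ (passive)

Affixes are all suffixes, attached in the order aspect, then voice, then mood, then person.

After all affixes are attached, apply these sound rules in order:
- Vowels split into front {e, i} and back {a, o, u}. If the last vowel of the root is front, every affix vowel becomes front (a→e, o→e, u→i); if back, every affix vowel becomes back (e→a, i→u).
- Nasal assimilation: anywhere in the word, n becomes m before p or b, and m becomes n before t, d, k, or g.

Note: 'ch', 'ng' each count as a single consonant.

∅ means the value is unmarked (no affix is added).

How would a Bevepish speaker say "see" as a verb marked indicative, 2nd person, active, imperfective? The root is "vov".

vovvumngongumrom

Attach aspect imperfective -vim → vovvim.
Attach voice active -ngong → vovvimngong.
Attach mood indicative -um → vovvimngongum.
Attach person 2nd person -rom (after consonant 'm') → vovvimngongumrom.
Apply vowel harmony: vovvimngongumrom → vovvumngongumrom.
Nasal assimilation: no change.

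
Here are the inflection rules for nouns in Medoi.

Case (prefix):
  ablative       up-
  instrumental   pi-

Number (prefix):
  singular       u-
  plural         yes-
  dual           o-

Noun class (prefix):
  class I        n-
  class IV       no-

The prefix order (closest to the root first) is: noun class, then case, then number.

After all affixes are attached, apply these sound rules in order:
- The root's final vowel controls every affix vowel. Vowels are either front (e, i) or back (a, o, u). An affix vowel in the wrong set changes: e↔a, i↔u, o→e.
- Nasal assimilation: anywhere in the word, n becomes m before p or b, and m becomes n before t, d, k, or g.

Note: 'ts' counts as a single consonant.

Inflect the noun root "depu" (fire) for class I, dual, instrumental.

Attach noun class class I n- → ndepu.
Attach case instrumental pi- → pindepu.
Attach number dual o- → opindepu.
Apply vowel harmony: opindepu → opundepu.
Nasal assimilation: no change.

opundepu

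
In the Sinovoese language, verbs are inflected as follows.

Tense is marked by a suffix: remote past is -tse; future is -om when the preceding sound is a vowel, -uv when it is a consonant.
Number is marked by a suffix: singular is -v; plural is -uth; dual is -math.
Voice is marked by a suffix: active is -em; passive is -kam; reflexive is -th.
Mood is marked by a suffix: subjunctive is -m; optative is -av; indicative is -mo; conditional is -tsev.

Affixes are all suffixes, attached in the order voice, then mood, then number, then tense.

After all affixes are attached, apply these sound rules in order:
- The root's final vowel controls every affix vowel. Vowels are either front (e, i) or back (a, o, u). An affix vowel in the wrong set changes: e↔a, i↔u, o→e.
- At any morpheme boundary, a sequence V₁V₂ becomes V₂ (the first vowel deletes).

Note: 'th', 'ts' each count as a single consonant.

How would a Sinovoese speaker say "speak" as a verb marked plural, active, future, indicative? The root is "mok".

Attach voice active -em → mokem.
Attach mood indicative -mo → mokemmo.
Attach number plural -uth → mokemmouth.
Attach tense future -uv (after consonant 'th') → mokemmouthuv.
Apply vowel harmony: mokemmouthuv → mokammouthuv.
Apply vowel deletion: mokammouthuv → mokammuthuv.

mokammuthuv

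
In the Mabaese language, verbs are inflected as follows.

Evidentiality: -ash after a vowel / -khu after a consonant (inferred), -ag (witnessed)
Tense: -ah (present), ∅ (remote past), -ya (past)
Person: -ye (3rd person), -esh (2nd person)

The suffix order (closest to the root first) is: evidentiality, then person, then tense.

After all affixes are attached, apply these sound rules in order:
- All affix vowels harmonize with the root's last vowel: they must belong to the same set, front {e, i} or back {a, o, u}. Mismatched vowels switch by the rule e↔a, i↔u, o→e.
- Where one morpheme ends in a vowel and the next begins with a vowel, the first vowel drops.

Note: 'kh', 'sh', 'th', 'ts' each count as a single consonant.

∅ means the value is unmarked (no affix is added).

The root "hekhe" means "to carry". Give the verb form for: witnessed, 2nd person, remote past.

Attach evidentiality witnessed -ag → hekheag.
Attach person 2nd person -esh → hekheagesh.
tense = remote past: zero marking, form stays hekheagesh.
Apply vowel harmony: hekheagesh → hekheegesh.
Apply vowel deletion: hekheegesh → hekhegesh.

hekhegesh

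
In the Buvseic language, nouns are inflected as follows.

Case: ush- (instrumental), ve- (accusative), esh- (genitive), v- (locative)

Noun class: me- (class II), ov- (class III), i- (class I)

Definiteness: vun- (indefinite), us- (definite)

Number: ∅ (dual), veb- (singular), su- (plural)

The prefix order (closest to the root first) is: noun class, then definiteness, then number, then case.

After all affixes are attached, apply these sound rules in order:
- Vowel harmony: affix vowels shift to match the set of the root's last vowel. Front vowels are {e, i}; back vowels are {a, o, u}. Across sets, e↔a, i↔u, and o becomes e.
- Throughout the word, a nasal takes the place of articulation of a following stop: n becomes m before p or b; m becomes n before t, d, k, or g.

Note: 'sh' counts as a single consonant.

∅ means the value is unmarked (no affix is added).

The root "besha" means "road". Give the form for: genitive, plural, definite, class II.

ashsuusmabesha

Attach noun class class II me- → mebesha.
Attach definiteness definite us- → usmebesha.
Attach number plural su- → suusmebesha.
Attach case genitive esh- → eshsuusmebesha.
Apply vowel harmony: eshsuusmebesha → ashsuusmabesha.
Nasal assimilation: no change.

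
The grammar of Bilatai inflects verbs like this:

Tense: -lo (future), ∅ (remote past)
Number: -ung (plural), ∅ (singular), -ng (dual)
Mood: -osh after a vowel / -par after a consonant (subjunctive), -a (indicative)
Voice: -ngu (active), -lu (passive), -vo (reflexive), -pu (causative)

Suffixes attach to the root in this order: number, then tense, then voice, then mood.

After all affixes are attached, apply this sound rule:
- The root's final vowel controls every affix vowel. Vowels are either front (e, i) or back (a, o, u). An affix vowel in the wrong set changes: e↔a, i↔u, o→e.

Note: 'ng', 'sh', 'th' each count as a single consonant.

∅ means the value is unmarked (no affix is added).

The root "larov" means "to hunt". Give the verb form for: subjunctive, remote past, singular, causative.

number = singular: zero marking, form stays larov.
tense = remote past: zero marking, form stays larov.
Attach voice causative -pu → larovpu.
Attach mood subjunctive -osh (after vowel 'u') → larovpuosh.
Vowel harmony: no change.

larovpuosh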